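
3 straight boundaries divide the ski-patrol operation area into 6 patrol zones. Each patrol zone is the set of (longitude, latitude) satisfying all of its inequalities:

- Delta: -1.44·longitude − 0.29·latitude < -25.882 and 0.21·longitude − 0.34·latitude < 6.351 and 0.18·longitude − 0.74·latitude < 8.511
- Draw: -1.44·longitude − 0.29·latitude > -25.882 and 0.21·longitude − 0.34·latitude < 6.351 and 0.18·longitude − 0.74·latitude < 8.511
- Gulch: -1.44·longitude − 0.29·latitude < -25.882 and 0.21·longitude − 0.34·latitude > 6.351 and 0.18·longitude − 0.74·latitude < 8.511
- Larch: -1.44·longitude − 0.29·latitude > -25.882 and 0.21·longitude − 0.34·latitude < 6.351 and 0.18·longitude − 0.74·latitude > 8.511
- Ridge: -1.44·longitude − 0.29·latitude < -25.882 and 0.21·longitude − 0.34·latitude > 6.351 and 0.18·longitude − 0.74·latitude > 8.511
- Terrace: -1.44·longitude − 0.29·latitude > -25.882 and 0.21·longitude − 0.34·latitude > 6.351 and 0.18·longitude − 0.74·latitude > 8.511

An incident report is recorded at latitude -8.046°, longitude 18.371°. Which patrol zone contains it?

-1.44·18.371 − 0.29·-8.046 = -24.121, which is > -25.882
0.21·18.371 − 0.34·-8.046 = 6.594, which is > 6.351
0.18·18.371 − 0.74·-8.046 = 9.261, which is > 8.511
This sign pattern matches Terrace.

Terrace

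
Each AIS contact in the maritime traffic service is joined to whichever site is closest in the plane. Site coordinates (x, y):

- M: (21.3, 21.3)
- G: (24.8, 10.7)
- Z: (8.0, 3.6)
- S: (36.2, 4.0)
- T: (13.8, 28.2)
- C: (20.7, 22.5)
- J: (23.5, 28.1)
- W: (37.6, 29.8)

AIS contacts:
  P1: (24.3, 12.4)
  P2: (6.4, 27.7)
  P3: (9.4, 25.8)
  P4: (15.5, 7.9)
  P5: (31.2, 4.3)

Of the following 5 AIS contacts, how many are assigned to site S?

1

P1 → G
P2 → T
P3 → T
P4 → Z
P5 → S
1 of the 5 goes to S.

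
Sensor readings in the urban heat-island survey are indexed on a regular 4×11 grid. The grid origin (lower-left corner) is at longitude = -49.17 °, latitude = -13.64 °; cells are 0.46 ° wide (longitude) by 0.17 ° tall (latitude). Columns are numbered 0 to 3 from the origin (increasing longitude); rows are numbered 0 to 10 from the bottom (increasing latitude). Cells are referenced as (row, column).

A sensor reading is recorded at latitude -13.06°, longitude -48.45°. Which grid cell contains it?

Column index: ⌊(-48.45 − -49.17) / 0.46⌋ = ⌊1.565⌋ = 1
Row offset from origin: ⌊(-13.06 − -13.64) / 0.17⌋ = ⌊3.412⌋ = 3 → row 3

(3, 1)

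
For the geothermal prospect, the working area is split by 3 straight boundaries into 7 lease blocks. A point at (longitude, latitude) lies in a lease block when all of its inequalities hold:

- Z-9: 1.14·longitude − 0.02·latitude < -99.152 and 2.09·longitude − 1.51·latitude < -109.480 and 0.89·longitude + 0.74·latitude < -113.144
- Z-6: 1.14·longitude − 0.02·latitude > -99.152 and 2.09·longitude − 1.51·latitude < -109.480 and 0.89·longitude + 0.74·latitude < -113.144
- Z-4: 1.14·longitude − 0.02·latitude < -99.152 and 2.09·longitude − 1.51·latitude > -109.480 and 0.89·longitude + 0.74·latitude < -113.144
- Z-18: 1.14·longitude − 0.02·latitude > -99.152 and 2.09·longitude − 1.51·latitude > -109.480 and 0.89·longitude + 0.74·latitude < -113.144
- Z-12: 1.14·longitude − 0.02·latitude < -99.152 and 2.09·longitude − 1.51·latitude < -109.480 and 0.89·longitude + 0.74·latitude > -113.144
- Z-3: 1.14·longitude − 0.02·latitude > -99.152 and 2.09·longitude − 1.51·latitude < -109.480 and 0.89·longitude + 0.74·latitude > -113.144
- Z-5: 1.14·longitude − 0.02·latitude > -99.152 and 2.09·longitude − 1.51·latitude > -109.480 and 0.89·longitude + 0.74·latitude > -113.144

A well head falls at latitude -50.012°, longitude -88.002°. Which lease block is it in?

Z-4

1.14·-88.002 − 0.02·-50.012 = -99.322, which is < -99.152
2.09·-88.002 − 1.51·-50.012 = -108.406, which is > -109.480
0.89·-88.002 + 0.74·-50.012 = -115.331, which is < -113.144
This sign pattern matches Z-4.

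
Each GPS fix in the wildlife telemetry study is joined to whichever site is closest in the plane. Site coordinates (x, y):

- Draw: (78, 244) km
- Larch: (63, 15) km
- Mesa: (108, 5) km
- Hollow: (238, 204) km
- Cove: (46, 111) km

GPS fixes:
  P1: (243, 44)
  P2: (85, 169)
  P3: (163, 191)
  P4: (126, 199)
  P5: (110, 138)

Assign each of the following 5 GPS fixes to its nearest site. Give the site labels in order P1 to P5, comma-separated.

Mesa, Cove, Hollow, Draw, Cove

P1 → Mesa (d²=19746.00)
P2 → Cove (d²=4885.00)
P3 → Hollow (d²=5794.00)
P4 → Draw (d²=4329.00)
P5 → Cove (d²=4825.00)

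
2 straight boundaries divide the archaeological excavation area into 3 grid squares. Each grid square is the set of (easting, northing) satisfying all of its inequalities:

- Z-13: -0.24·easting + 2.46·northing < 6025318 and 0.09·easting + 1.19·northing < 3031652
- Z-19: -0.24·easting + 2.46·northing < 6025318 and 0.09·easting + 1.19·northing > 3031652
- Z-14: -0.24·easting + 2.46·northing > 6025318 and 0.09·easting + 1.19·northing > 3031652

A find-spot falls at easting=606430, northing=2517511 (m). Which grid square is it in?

Z-14

-0.24·606430 + 2.46·2517511 = 6047533.860, which is > 6025318
0.09·606430 + 1.19·2517511 = 3050416.790, which is > 3031652
This sign pattern matches Z-14.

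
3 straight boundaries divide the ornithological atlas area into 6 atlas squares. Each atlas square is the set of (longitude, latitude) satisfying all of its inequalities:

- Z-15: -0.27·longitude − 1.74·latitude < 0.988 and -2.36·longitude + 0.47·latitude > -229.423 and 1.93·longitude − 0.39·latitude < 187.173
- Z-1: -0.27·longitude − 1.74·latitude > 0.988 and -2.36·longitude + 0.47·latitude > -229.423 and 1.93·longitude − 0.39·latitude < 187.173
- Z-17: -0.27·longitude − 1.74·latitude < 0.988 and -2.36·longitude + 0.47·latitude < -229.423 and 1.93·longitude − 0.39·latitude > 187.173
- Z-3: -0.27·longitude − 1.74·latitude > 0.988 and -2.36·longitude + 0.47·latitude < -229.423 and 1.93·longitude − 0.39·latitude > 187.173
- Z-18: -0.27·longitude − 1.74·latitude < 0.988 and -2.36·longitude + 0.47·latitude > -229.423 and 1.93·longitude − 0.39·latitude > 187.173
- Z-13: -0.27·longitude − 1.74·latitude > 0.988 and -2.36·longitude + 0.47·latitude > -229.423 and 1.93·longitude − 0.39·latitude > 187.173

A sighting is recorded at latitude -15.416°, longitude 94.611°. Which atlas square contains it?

-0.27·94.611 − 1.74·-15.416 = 1.279, which is > 0.988
-2.36·94.611 + 0.47·-15.416 = -230.527, which is < -229.423
1.93·94.611 − 0.39·-15.416 = 188.611, which is > 187.173
This sign pattern matches Z-3.

Z-3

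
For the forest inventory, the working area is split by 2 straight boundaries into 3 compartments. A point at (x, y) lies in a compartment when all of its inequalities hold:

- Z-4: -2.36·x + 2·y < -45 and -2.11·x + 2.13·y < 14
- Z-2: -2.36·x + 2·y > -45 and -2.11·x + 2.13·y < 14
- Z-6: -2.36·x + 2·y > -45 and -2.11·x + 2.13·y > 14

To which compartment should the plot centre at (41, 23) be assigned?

-2.36·41 + 2·23 = -50.760, which is < -45
-2.11·41 + 2.13·23 = -37.520, which is < 14
This sign pattern matches Z-4.

Z-4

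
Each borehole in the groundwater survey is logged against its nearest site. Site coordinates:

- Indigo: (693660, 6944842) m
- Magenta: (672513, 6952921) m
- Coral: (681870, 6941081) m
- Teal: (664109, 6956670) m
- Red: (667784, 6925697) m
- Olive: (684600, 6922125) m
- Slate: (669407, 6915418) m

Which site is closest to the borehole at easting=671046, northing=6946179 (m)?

Squared distances to each site:
Indigo: 513180565.000; Magenta: 47606653.000; Coral: 143148580.000; Teal: 158183050.000; Red: 430152968.000; Olive: 762305832.000; Slate: 948925442.000.
Minimum at Magenta.

Magenta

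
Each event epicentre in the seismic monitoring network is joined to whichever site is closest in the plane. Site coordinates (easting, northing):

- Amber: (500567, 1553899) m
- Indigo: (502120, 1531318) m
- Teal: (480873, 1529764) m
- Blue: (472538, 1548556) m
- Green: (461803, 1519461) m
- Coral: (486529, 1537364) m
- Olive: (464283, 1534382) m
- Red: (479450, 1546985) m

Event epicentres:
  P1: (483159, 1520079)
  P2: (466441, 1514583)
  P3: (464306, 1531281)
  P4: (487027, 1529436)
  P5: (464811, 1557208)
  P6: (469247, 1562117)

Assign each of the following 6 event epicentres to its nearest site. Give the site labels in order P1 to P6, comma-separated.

Teal, Green, Olive, Teal, Blue, Blue

P1 → Teal (d²=99025021.00)
P2 → Green (d²=45305928.00)
P3 → Olive (d²=9616730.00)
P4 → Teal (d²=37979300.00)
P5 → Blue (d²=134563633.00)
P6 → Blue (d²=194731402.00)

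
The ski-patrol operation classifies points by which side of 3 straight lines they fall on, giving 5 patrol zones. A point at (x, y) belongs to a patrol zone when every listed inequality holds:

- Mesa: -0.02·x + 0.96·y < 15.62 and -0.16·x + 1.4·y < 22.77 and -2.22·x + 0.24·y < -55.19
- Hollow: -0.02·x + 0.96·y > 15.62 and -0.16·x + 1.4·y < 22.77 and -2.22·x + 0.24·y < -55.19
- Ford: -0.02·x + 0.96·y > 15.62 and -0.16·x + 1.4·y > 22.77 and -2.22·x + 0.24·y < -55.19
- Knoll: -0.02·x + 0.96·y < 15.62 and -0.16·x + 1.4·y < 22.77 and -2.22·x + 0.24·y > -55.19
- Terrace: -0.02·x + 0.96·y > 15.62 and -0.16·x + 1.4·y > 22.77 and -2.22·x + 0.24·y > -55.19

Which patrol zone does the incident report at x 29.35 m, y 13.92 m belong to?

-0.02·29.35 + 0.96·13.92 = 12.776, which is < 15.62
-0.16·29.35 + 1.4·13.92 = 14.792, which is < 22.77
-2.22·29.35 + 0.24·13.92 = -61.816, which is < -55.19
This sign pattern matches Mesa.

Mesa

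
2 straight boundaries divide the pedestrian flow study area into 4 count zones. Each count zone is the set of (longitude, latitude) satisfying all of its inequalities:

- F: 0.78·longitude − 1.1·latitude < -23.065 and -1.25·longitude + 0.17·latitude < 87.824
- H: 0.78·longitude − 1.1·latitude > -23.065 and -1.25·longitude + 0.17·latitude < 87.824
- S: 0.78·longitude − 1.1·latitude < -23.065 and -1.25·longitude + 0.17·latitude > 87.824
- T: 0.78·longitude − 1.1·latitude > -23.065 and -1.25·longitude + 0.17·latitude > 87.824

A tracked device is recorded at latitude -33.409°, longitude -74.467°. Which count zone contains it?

H

0.78·-74.467 − 1.1·-33.409 = -21.334, which is > -23.065
-1.25·-74.467 + 0.17·-33.409 = 87.404, which is < 87.824
This sign pattern matches H.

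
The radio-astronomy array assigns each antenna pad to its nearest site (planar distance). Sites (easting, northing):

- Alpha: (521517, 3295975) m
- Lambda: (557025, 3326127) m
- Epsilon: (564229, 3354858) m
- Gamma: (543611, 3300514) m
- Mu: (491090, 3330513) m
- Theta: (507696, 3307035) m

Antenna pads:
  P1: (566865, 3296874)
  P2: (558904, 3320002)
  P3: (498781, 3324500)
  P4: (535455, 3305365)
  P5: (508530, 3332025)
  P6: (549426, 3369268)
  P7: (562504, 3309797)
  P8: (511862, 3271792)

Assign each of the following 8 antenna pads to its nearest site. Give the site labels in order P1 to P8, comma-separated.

Gamma, Lambda, Mu, Gamma, Mu, Epsilon, Lambda, Alpha

P1 → Gamma (d²=553998116.00)
P2 → Lambda (d²=41046266.00)
P3 → Mu (d²=95307650.00)
P4 → Gamma (d²=90052537.00)
P5 → Mu (d²=306439744.00)
P6 → Epsilon (d²=426776909.00)
P7 → Lambda (d²=296688341.00)
P8 → Alpha (d²=678036514.00)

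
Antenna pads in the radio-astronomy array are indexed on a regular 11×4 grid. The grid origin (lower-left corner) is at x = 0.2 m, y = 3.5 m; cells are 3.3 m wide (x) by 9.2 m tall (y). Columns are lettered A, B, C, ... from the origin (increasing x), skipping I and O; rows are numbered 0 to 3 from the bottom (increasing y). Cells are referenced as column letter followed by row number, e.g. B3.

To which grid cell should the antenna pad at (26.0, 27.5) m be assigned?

Column index: ⌊(26.0 − 0.2) / 3.3⌋ = ⌊7.818⌋ = 7 → column H
Row offset from origin: ⌊(27.5 − 3.5) / 9.2⌋ = ⌊2.609⌋ = 2 → row 2

H2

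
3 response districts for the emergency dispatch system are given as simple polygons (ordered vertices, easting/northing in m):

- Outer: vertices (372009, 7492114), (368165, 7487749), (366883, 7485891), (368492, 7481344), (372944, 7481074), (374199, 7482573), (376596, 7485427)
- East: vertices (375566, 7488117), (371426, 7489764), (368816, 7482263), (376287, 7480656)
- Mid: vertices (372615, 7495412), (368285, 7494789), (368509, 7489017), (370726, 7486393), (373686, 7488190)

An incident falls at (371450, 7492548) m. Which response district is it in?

Mid

Cast a ray rightward from (371450, 7492548). For each polygon, the edges (by vertex number in listed order) whose endpoints lie on opposite sides of northing = 7492548, where each meets that height, and whether that is right or left of the point:
Outer: no edge straddles that height → 0 crossings.
East: no edge straddles that height → 0 crossings.
Mid: 2–3 at easting≈368372.0 (left), 5–1 at easting≈373039.7 (right) → 1 crossing.
Only Mid has an odd count, so the point is inside Mid.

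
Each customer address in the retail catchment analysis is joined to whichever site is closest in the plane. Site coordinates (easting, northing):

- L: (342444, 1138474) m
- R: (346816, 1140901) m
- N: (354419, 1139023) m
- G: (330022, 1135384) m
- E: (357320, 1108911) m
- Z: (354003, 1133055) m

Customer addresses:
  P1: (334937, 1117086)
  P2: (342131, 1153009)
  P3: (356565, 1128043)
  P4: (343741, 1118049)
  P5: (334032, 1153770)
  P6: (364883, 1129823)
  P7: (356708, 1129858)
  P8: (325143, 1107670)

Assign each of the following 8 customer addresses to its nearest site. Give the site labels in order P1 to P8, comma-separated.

G, R, Z, E, L, Z, Z, G

P1 → G (d²=358974029.00)
P2 → R (d²=168552889.00)
P3 → Z (d²=31683988.00)
P4 → E (d²=267892285.00)
P5 → L (d²=304729360.00)
P6 → Z (d²=128820224.00)
P7 → Z (d²=17537834.00)
P8 → G (d²=791870437.00)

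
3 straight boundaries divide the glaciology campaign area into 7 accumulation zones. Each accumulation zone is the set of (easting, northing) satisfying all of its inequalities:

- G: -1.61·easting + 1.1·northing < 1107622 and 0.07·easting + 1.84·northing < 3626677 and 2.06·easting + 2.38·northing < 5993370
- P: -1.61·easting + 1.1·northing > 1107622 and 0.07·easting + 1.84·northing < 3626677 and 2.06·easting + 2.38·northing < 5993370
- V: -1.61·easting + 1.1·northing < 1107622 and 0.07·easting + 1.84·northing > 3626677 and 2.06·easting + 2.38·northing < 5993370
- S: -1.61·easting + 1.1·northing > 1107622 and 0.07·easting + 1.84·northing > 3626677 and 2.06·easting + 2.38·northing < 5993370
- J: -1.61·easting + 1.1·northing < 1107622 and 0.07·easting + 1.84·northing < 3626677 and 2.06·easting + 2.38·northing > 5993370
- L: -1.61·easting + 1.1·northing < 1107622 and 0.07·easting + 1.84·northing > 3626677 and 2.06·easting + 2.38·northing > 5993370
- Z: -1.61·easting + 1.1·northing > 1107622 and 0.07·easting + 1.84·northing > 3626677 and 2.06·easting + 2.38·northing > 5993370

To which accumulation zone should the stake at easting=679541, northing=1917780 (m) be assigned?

-1.61·679541 + 1.1·1917780 = 1015496.990, which is < 1107622
0.07·679541 + 1.84·1917780 = 3576283.070, which is < 3626677
2.06·679541 + 2.38·1917780 = 5964170.860, which is < 5993370
This sign pattern matches G.

G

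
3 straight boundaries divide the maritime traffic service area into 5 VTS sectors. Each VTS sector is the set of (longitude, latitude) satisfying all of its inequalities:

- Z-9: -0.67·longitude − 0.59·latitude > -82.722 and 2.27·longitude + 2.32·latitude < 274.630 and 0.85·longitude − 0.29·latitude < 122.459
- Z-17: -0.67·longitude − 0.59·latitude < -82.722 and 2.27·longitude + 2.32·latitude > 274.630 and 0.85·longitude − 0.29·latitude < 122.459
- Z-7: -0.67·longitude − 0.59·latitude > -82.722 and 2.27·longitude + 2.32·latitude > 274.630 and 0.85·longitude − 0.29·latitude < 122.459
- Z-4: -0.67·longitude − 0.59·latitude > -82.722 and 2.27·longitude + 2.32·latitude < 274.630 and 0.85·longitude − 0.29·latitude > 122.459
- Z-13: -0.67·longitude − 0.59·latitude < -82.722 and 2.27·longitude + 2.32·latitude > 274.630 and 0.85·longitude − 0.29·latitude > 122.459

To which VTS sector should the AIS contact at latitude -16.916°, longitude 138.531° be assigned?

Z-13

-0.67·138.531 − 0.59·-16.916 = -82.835, which is < -82.722
2.27·138.531 + 2.32·-16.916 = 275.220, which is > 274.630
0.85·138.531 − 0.29·-16.916 = 122.657, which is > 122.459
This sign pattern matches Z-13.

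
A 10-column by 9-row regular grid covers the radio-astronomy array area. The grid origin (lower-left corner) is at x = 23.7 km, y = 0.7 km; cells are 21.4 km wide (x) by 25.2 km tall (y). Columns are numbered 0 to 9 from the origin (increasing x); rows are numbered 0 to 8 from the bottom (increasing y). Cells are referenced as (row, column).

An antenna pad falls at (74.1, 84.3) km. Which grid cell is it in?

Column index: ⌊(74.1 − 23.7) / 21.4⌋ = ⌊2.355⌋ = 2
Row offset from origin: ⌊(84.3 − 0.7) / 25.2⌋ = ⌊3.317⌋ = 3 → row 3

(3, 2)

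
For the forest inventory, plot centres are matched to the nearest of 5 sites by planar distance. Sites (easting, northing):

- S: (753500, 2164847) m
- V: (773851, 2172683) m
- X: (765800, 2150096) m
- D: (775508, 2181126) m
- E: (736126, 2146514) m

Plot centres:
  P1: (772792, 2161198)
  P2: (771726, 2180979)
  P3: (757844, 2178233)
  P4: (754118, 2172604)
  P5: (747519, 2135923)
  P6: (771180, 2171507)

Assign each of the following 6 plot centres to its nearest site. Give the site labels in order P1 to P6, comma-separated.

P1 → V (d²=133026706.00)
P2 → D (d²=14325133.00)
P3 → S (d²=198055332.00)
P4 → S (d²=60552973.00)
P5 → E (d²=241969730.00)
P6 → V (d²=8517217.00)

V, D, S, S, E, V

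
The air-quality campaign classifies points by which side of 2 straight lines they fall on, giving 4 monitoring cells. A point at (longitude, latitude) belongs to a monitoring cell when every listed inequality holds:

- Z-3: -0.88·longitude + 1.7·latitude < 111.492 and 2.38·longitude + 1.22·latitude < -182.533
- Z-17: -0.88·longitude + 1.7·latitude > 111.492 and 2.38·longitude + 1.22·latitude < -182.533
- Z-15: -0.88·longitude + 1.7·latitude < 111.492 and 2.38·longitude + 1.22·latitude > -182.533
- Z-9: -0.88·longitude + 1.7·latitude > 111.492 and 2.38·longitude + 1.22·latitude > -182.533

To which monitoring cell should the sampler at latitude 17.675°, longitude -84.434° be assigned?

-0.88·-84.434 + 1.7·17.675 = 104.349, which is < 111.492
2.38·-84.434 + 1.22·17.675 = -179.389, which is > -182.533
This sign pattern matches Z-15.

Z-15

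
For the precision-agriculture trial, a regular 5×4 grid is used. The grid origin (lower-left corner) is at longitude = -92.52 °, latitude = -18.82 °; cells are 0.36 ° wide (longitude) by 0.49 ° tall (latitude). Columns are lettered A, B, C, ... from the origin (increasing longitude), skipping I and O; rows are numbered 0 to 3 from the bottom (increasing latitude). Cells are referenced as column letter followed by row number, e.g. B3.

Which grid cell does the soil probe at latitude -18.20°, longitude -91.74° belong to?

C1

Column index: ⌊(-91.74 − -92.52) / 0.36⌋ = ⌊2.167⌋ = 2 → column C
Row offset from origin: ⌊(-18.20 − -18.82) / 0.49⌋ = ⌊1.265⌋ = 1 → row 1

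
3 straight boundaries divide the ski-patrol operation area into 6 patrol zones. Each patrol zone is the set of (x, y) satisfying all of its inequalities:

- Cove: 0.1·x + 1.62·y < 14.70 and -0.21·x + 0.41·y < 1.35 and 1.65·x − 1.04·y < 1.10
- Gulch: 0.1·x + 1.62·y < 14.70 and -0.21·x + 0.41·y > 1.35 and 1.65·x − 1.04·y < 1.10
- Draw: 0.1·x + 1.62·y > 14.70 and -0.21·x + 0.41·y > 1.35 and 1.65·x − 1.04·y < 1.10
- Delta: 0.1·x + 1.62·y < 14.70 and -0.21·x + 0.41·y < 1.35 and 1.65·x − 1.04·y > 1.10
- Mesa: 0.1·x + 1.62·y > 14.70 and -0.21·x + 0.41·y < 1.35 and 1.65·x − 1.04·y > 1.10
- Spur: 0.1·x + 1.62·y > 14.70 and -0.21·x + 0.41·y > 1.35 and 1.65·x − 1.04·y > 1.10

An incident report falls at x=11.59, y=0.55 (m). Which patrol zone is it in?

Delta

0.1·11.59 + 1.62·0.55 = 2.050, which is < 14.70
-0.21·11.59 + 0.41·0.55 = -2.208, which is < 1.35
1.65·11.59 − 1.04·0.55 = 18.552, which is > 1.10
This sign pattern matches Delta.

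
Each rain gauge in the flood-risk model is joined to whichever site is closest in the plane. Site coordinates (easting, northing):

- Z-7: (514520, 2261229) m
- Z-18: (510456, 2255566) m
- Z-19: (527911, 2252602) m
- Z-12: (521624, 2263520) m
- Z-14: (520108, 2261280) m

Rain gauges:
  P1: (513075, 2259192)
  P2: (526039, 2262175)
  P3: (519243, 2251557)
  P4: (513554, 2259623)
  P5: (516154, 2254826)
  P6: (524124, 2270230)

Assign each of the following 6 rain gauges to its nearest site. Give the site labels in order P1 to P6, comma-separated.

Z-7, Z-12, Z-19, Z-7, Z-18, Z-12

P1 → Z-7 (d²=6237394.00)
P2 → Z-12 (d²=21301250.00)
P3 → Z-19 (d²=76226249.00)
P4 → Z-7 (d²=3512392.00)
P5 → Z-18 (d²=33014804.00)
P6 → Z-12 (d²=51274100.00)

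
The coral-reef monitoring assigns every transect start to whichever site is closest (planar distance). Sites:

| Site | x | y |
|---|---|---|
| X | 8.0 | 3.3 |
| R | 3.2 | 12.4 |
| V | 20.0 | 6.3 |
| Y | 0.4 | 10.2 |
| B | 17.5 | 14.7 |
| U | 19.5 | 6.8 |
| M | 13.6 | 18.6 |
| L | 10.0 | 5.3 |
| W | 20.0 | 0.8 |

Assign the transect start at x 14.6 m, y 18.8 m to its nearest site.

Squared distances to each site:
X: 283.810; R: 170.920; V: 185.410; Y: 275.600; B: 25.220; U: 168.010; M: 1.040; L: 203.410; W: 353.160.
Minimum at M.

M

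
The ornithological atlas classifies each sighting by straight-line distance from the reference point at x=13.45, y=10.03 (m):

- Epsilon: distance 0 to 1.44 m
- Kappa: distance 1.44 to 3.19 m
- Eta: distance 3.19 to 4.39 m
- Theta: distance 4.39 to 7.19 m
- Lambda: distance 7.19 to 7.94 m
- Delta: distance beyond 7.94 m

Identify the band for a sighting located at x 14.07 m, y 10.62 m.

Distance = √((14.07−13.45)² + (10.62−10.03)²) = √(0.384 + 0.348) = 0.856 m.
0 ≤ 0.856 < 1.44 → Epsilon.

Epsilon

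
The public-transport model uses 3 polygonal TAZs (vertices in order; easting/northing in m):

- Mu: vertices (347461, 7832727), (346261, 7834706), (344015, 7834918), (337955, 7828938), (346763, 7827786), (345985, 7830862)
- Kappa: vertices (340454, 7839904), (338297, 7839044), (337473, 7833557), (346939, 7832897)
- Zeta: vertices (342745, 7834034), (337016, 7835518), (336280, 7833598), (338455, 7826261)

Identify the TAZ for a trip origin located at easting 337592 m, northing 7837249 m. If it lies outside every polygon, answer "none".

none

Cast a ray rightward from (337592, 7837249). For each polygon, the edges (by vertex number in listed order) whose endpoints lie on opposite sides of northing = 7837249, where each meets that height, and whether that is right or left of the point:
Mu: no edge straddles that height → 0 crossings.
Kappa: 2–3 at easting≈338027.4 (right), 4–1 at easting≈342911.2 (right) → 2 crossings.
Zeta: no edge straddles that height → 0 crossings.
All counts are even, so the point lies outside every listed polygon.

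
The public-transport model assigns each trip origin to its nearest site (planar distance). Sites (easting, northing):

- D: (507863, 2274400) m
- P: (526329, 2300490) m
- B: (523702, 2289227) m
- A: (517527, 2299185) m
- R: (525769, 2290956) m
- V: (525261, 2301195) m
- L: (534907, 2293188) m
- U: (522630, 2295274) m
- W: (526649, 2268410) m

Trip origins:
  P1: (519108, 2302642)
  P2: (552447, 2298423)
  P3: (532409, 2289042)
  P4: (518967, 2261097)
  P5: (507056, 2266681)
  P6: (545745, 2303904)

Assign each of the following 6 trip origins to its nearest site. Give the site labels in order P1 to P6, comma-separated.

P1 → A (d²=14450410.00)
P2 → L (d²=335056825.00)
P3 → L (d²=23429320.00)
P4 → W (d²=112493093.00)
P5 → D (d²=60234210.00)
P6 → L (d²=232294900.00)

A, L, L, W, D, L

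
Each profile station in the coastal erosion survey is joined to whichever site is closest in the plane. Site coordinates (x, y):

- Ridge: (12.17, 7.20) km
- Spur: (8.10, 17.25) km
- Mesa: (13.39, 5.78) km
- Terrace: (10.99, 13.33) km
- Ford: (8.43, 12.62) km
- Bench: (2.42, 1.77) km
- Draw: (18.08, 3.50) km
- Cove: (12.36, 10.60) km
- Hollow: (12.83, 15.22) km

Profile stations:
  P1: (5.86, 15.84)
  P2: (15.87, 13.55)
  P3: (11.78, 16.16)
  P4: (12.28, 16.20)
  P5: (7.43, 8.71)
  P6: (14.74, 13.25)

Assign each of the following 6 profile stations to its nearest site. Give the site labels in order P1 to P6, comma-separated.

P1 → Spur (d²=7.01)
P2 → Hollow (d²=12.03)
P3 → Hollow (d²=1.99)
P4 → Hollow (d²=1.26)
P5 → Ford (d²=16.29)
P6 → Hollow (d²=7.53)

Spur, Hollow, Hollow, Hollow, Ford, Hollow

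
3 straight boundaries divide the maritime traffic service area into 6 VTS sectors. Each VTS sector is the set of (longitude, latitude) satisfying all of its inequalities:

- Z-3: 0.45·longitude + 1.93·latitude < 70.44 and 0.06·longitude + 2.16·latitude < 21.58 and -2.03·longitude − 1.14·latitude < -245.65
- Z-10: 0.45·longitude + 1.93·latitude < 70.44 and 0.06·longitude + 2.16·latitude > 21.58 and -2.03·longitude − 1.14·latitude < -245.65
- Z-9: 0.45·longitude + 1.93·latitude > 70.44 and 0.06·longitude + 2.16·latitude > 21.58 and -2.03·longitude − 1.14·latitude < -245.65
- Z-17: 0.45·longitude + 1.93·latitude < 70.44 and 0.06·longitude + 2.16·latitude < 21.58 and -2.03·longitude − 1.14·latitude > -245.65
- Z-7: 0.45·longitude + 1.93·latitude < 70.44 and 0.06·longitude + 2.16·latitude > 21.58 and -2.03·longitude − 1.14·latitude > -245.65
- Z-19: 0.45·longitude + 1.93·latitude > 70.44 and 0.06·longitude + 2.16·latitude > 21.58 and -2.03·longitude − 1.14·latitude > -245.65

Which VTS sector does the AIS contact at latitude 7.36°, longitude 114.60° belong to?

0.45·114.60 + 1.93·7.36 = 65.775, which is < 70.44
0.06·114.60 + 2.16·7.36 = 22.774, which is > 21.58
-2.03·114.60 − 1.14·7.36 = -241.028, which is > -245.65
This sign pattern matches Z-7.

Z-7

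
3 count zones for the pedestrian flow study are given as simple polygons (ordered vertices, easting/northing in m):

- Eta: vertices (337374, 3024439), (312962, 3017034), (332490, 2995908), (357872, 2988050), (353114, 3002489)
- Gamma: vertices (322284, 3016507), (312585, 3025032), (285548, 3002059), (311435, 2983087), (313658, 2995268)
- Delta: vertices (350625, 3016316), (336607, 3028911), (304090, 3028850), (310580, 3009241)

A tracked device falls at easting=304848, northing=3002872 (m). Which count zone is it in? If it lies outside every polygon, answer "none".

Gamma

Cast a ray rightward from (304848, 3002872). For each polygon, the edges (by vertex number in listed order) whose endpoints lie on opposite sides of northing = 3002872, where each meets that height, and whether that is right or left of the point:
Eta: 2–3 at easting≈326052.8 (right), 5–1 at easting≈352839.4 (right) → 2 crossings.
Gamma: 2–3 at easting≈286504.8 (left), 5–1 at easting≈316746.3 (right) → 1 crossing.
Delta: no edge straddles that height → 0 crossings.
Only Gamma has an odd count, so the point is inside Gamma.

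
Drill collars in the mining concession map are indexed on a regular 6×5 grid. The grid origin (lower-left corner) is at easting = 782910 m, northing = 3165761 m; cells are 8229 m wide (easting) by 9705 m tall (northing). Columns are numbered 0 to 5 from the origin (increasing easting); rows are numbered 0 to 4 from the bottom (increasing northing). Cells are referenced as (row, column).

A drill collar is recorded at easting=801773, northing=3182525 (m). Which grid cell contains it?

(1, 2)

Column index: ⌊(801773 − 782910) / 8229⌋ = ⌊2.292⌋ = 2
Row offset from origin: ⌊(3182525 − 3165761) / 9705⌋ = ⌊1.727⌋ = 1 → row 1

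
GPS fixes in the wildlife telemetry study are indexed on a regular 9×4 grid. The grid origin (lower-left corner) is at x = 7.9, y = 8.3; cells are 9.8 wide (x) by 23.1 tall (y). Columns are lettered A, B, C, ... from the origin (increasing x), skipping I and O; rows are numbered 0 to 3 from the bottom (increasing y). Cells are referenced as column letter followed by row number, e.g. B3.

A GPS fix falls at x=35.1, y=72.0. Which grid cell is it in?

Column index: ⌊(35.1 − 7.9) / 9.8⌋ = ⌊2.776⌋ = 2 → column C
Row offset from origin: ⌊(72.0 − 8.3) / 23.1⌋ = ⌊2.758⌋ = 2 → row 2

C2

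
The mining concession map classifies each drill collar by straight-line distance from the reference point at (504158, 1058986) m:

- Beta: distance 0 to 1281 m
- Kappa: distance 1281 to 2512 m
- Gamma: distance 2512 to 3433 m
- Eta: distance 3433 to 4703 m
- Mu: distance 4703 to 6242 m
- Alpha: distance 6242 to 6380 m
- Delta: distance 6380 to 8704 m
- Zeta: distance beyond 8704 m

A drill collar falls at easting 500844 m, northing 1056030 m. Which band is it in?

Eta

Distance = √((500844−504158)² + (1056030−1058986)²) = √(10982596.000 + 8737936.000) = 4440.781 m.
3433 ≤ 4440.781 < 4703 → Eta.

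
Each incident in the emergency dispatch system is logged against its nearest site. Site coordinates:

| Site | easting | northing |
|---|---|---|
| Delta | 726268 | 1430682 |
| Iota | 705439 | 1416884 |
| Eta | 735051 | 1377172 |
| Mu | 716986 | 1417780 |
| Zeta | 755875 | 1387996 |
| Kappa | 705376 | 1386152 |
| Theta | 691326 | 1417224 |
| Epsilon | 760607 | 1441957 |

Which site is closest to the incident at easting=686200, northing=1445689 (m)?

Theta

Squared distances to each site:
Delta: 1830654673.000; Iota: 1199867146.000; Eta: 7080999490.000; Mu: 1726690077.000; Zeta: 8183087874.000; Kappa: 3912373345.000; Theta: 836532101.000; Epsilon: 5550329473.000.
Minimum at Theta.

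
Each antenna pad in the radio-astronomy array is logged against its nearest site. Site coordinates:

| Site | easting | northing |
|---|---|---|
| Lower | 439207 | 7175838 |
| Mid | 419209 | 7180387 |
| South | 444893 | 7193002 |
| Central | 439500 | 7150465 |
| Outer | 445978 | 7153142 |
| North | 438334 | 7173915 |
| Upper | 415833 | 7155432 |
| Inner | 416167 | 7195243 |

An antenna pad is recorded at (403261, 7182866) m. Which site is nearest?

Squared distances to each site:
Lower: 1341507700.000; Mid: 260484145.000; South: 1835961920.000; Central: 2363089922.000; Outer: 2708258265.000; North: 1310235730.000; Upper: 910679540.000; Inner: 319754965.000.
Minimum at Mid.

Mid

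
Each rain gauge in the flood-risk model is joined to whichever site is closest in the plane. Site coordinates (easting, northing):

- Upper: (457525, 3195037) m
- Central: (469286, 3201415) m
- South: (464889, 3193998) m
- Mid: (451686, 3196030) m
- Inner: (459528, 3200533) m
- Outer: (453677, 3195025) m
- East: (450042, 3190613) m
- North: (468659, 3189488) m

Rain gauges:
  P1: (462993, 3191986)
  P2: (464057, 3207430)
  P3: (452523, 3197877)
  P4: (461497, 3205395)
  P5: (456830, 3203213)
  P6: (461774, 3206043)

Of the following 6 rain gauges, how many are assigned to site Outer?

0

P1 → South
P2 → Central
P3 → Mid
P4 → Inner
P5 → Inner
P6 → Inner
0 of the 6 go to Outer.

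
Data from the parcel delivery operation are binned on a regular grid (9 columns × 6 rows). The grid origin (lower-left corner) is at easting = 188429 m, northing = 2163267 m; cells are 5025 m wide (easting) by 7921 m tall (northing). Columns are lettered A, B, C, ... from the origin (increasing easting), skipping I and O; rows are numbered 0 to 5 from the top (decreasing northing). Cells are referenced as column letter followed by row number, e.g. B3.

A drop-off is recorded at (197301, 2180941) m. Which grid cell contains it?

Column index: ⌊(197301 − 188429) / 5025⌋ = ⌊1.766⌋ = 1 → column B
Row offset from origin: ⌊(2180941 − 2163267) / 7921⌋ = ⌊2.231⌋ = 2 → row 3 (counted from top)

B3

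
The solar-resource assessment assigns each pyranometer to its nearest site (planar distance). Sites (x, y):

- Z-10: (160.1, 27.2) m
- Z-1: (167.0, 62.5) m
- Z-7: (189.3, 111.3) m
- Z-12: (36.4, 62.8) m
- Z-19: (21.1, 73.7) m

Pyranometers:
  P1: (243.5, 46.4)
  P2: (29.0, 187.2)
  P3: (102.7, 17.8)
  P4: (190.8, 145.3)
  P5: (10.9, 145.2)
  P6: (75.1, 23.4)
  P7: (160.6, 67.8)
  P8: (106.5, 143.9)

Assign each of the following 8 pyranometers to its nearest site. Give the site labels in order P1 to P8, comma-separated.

Z-1, Z-19, Z-10, Z-7, Z-19, Z-12, Z-1, Z-7

P1 → Z-1 (d²=6111.46)
P2 → Z-19 (d²=12944.66)
P3 → Z-10 (d²=3383.12)
P4 → Z-7 (d²=1158.25)
P5 → Z-19 (d²=5216.29)
P6 → Z-12 (d²=3050.05)
P7 → Z-1 (d²=69.05)
P8 → Z-7 (d²=7918.60)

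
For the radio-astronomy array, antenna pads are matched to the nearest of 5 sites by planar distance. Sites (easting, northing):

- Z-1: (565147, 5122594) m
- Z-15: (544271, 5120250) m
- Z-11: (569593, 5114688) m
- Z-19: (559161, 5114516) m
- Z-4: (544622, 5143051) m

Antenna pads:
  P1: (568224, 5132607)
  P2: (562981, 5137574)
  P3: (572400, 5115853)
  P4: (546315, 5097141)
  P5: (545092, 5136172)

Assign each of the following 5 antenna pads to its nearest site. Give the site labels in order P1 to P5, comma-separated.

P1 → Z-1 (d²=109728098.00)
P2 → Z-1 (d²=229091956.00)
P3 → Z-11 (d²=9236474.00)
P4 → Z-19 (d²=466910341.00)
P5 → Z-4 (d²=47541541.00)

Z-1, Z-1, Z-11, Z-19, Z-4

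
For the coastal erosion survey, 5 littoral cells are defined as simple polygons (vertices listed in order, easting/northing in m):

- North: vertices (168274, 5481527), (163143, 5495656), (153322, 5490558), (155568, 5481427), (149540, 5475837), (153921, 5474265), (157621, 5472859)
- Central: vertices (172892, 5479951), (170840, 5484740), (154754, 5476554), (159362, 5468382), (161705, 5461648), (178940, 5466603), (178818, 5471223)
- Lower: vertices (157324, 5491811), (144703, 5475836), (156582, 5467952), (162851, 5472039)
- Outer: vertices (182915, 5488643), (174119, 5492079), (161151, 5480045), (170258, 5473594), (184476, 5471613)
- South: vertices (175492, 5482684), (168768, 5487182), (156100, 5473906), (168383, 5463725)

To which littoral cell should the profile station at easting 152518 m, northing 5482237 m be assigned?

Cast a ray rightward from (152518, 5482237). For each polygon, the edges (by vertex number in listed order) whose endpoints lie on opposite sides of northing = 5482237, where each meets that height, and whether that is right or left of the point:
North: 1–2 at easting≈168016.2 (right), 3–4 at easting≈155368.8 (right) → 2 crossings.
Central: 1–2 at easting≈171912.5 (right), 2–3 at easting≈165921.4 (right) → 2 crossings.
Lower: 1–2 at easting≈149760.1 (left), 4–1 at easting≈160000.3 (right) → 1 crossing.
Outer: 2–3 at easting≈163513.1 (right), 5–1 at easting≈183502.2 (right) → 2 crossings.
South: 2–3 at easting≈164049.5 (right), 4–1 at easting≈175324.4 (right) → 2 crossings.
Only Lower has an odd count, so the point is inside Lower.

Lower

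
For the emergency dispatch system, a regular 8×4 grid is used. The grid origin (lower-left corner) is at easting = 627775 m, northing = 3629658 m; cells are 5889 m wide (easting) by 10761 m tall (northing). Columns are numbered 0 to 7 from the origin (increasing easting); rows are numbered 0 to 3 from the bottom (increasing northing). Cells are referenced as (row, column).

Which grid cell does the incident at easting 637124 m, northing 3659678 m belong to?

Column index: ⌊(637124 − 627775) / 5889⌋ = ⌊1.588⌋ = 1
Row offset from origin: ⌊(3659678 − 3629658) / 10761⌋ = ⌊2.790⌋ = 2 → row 2

(2, 1)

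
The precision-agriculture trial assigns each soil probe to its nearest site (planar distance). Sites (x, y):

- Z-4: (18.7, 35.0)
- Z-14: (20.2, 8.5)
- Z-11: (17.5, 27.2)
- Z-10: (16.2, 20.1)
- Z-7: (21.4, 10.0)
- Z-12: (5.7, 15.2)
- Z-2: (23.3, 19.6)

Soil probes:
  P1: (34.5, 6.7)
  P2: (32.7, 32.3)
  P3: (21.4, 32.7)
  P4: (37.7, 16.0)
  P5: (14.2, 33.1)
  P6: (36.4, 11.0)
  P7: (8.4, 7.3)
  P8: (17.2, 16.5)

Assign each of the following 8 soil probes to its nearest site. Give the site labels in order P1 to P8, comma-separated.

Z-7, Z-4, Z-4, Z-2, Z-4, Z-7, Z-12, Z-10

P1 → Z-7 (d²=182.50)
P2 → Z-4 (d²=203.29)
P3 → Z-4 (d²=12.58)
P4 → Z-2 (d²=220.32)
P5 → Z-4 (d²=23.86)
P6 → Z-7 (d²=226.00)
P7 → Z-12 (d²=69.70)
P8 → Z-10 (d²=13.96)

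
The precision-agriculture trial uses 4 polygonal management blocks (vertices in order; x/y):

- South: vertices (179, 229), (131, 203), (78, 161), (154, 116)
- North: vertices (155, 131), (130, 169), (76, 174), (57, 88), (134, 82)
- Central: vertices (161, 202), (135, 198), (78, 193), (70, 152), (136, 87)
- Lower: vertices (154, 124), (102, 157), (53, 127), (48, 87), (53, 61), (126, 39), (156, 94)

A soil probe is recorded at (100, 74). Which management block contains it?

Lower

Cast a ray rightward from (100, 74). For each polygon, the edges (by vertex number in listed order) whose endpoints lie on opposite sides of y = 74, where each meets that height, and whether that is right or left of the point:
South: no edge straddles that height → 0 crossings.
North: no edge straddles that height → 0 crossings.
Central: no edge straddles that height → 0 crossings.
Lower: 4–5 at x≈50.5 (left), 6–7 at x≈145.1 (right) → 1 crossing.
Only Lower has an odd count, so the point is inside Lower.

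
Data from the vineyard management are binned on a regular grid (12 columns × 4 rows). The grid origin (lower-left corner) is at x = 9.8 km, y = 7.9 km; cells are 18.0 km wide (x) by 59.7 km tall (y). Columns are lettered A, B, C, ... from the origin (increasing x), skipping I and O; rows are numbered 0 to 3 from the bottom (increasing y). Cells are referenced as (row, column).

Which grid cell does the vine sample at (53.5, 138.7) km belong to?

(2, C)

Column index: ⌊(53.5 − 9.8) / 18.0⌋ = ⌊2.428⌋ = 2 → column C
Row offset from origin: ⌊(138.7 − 7.9) / 59.7⌋ = ⌊2.191⌋ = 2 → row 2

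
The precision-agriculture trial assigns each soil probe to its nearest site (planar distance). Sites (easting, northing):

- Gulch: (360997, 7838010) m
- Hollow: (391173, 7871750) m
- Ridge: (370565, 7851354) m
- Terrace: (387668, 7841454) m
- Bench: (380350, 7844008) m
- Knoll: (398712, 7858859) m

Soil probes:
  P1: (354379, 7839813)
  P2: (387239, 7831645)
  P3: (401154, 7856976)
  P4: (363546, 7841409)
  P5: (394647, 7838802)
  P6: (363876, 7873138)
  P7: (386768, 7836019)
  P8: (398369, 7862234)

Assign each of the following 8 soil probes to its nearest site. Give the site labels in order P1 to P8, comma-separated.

Gulch, Terrace, Knoll, Gulch, Terrace, Ridge, Terrace, Knoll

P1 → Gulch (d²=47048733.00)
P2 → Terrace (d²=96400522.00)
P3 → Knoll (d²=9509053.00)
P4 → Gulch (d²=18050602.00)
P5 → Terrace (d²=55739545.00)
P6 → Ridge (d²=519285377.00)
P7 → Terrace (d²=30349225.00)
P8 → Knoll (d²=11508274.00)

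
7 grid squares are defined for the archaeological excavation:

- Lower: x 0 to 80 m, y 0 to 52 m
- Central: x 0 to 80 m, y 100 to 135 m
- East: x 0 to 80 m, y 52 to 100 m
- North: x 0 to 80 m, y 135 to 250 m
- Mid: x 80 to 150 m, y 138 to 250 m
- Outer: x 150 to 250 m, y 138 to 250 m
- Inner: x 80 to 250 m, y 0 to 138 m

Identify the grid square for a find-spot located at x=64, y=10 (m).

Lower

The point has x = 64 and y = 10.
Only Lower satisfies 0 ≤ x ≤ 80 and 0 ≤ y ≤ 52.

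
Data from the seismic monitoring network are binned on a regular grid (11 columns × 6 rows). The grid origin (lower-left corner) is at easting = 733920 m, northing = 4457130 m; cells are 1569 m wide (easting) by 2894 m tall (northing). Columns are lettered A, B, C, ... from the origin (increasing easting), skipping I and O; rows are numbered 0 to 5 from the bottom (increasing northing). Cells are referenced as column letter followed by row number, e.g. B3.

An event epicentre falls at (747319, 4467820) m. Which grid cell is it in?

J3

Column index: ⌊(747319 − 733920) / 1569⌋ = ⌊8.540⌋ = 8 → column J
Row offset from origin: ⌊(4467820 − 4457130) / 2894⌋ = ⌊3.694⌋ = 3 → row 3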